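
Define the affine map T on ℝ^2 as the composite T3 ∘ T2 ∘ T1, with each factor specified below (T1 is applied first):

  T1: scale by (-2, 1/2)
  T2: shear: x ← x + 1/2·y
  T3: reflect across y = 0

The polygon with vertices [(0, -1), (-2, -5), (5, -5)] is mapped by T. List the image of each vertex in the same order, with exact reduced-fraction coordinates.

T1 scale by (-2, 1/2): (0, -1) → (0, -1/2); (-2, -5) → (4, -5/2); (5, -5) → (-10, -5/2)
T2 shear: x ← x + 1/2·y: (0, -1/2) → (-1/4, -1/2); (4, -5/2) → (11/4, -5/2); (-10, -5/2) → (-45/4, -5/2)
T3 reflect across y = 0: (-1/4, -1/2) → (-1/4, 1/2); (11/4, -5/2) → (11/4, 5/2); (-45/4, -5/2) → (-45/4, 5/2)

image vertices: (-1/4, 1/2), (11/4, 5/2), (-45/4, 5/2)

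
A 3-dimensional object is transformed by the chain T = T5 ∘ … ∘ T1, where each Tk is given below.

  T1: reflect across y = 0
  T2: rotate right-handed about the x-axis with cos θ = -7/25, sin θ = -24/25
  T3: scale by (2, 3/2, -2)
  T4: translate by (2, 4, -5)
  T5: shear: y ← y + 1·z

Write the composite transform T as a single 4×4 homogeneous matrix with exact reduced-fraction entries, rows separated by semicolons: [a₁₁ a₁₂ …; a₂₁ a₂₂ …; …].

T1 = [1 0 0 0; 0 -1 0 0; 0 0 1 0; 0 0 0 1]
T2·T1 = [1 0 0 0; 0 7/25 24/25 0; 0 24/25 -7/25 0; 0 0 0 1]
T3·…·T1 = [2 0 0 0; 0 21/50 36/25 0; 0 -48/25 14/25 0; 0 0 0 1]
T4·…·T1 = [2 0 0 2; 0 21/50 36/25 4; 0 -48/25 14/25 -5; 0 0 0 1]
T5·…·T1 = [2 0 0 2; 0 -3/2 2 -1; 0 -48/25 14/25 -5; 0 0 0 1]

T = [2 0 0 2; 0 -3/2 2 -1; 0 -48/25 14/25 -5; 0 0 0 1]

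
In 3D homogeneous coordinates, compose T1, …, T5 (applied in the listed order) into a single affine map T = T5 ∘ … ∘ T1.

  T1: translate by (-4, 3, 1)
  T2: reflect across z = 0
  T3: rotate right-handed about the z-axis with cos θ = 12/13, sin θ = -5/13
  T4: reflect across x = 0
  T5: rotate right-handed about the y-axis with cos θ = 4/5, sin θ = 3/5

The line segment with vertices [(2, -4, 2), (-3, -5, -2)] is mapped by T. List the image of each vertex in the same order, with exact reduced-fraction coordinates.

image vertices: (-1/65, -2/13, -243/65), (83/13, 11/13, -46/13)

T1 translate by (-4, 3, 1): (2, -4, 2) → (-2, -1, 3); (-3, -5, -2) → (-7, -2, -1)
T2 reflect across z = 0: (-2, -1, 3) → (-2, -1, -3); (-7, -2, -1) → (-7, -2, 1)
T3 rotate right-handed about the z-axis with cos θ = 12/13, sin θ = -5/13: (-2, -1, -3) → (-29/13, -2/13, -3); (-7, -2, 1) → (-94/13, 11/13, 1)
T4 reflect across x = 0: (-29/13, -2/13, -3) → (29/13, -2/13, -3); (-94/13, 11/13, 1) → (94/13, 11/13, 1)
T5 rotate right-handed about the y-axis with cos θ = 4/5, sin θ = 3/5: (29/13, -2/13, -3) → (-1/65, -2/13, -243/65); (94/13, 11/13, 1) → (83/13, 11/13, -46/13)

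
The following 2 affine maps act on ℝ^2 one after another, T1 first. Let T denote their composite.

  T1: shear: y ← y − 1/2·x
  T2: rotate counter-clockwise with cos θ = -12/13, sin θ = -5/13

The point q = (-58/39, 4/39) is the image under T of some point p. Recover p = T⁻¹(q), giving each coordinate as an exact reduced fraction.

T1 = [1 0 0; -1/2 1 0; 0 0 1]
T2·T1 = [-29/26 5/13 0; 1/13 -12/13 0; 0 0 1]
det M = 1; M⁻¹ = [-12/13 -5/13 0; -1/13 -29/26 0; 0 0 1]
M⁻¹ · (-58/39, 4/39)ᵀ = (4/3, 0)ᵀ

p = (4/3, 0)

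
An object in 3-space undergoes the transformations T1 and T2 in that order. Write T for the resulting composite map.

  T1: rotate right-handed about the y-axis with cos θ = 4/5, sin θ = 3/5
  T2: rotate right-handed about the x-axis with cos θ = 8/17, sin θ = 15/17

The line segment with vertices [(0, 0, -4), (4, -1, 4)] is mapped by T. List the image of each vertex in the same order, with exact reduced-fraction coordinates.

T1 rotate right-handed about the y-axis with cos θ = 4/5, sin θ = 3/5: (0, 0, -4) → (-12/5, 0, -16/5); (4, -1, 4) → (28/5, -1, 4/5)
T2 rotate right-handed about the x-axis with cos θ = 8/17, sin θ = 15/17: (-12/5, 0, -16/5) → (-12/5, 48/17, -128/85); (28/5, -1, 4/5) → (28/5, -20/17, -43/85)

image vertices: (-12/5, 48/17, -128/85), (28/5, -20/17, -43/85)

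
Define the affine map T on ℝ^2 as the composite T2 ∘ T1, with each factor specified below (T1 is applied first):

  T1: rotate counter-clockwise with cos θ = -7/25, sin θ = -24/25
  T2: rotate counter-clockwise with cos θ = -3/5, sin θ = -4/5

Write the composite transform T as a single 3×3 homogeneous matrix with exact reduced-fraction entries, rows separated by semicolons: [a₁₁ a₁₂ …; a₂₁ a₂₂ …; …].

T1 = [-7/25 24/25 0; -24/25 -7/25 0; 0 0 1]
T2·T1 = [-3/5 -4/5 0; 4/5 -3/5 0; 0 0 1]

T = [-3/5 -4/5 0; 4/5 -3/5 0; 0 0 1]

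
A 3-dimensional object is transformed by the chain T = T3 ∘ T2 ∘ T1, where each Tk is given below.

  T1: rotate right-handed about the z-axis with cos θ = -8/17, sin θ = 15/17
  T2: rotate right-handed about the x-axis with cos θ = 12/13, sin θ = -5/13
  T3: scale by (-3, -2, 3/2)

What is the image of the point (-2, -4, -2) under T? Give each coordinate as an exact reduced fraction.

T1 rotate right-handed about the z-axis with cos θ = -8/17, sin θ = 15/17: (-2, -4, -2) → (76/17, 2/17, -2)
T2 rotate right-handed about the x-axis with cos θ = 12/13, sin θ = -5/13: (76/17, 2/17, -2) → (76/17, -146/221, -418/221)
T3 scale by (-3, -2, 3/2): (76/17, -146/221, -418/221) → (-228/17, 292/221, -627/221)

T(p) = (-228/17, 292/221, -627/221)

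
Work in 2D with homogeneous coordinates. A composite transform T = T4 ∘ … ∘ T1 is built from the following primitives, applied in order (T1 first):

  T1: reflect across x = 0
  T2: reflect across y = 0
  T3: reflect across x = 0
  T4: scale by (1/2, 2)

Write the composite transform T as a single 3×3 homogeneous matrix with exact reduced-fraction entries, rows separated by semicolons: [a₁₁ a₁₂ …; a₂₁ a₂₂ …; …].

T = [1/2 0 0; 0 -2 0; 0 0 1]

T1 = [-1 0 0; 0 1 0; 0 0 1]
T2·T1 = [-1 0 0; 0 -1 0; 0 0 1]
T3·…·T1 = [1 0 0; 0 -1 0; 0 0 1]
T4·…·T1 = [1/2 0 0; 0 -2 0; 0 0 1]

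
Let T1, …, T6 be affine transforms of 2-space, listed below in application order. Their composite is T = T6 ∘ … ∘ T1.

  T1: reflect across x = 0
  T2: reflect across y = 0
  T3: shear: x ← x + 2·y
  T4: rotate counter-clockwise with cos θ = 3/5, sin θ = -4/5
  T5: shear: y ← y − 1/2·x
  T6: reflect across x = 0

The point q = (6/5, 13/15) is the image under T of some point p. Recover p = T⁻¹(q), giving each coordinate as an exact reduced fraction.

T1 = [-1 0 0; 0 1 0; 0 0 1]
T2·T1 = [-1 0 0; 0 -1 0; 0 0 1]
T3·…·T1 = [-1 -2 0; 0 -1 0; 0 0 1]
T4·…·T1 = [-3/5 -2 0; 4/5 1 0; 0 0 1]
T5·…·T1 = [-3/5 -2 0; 11/10 2 0; 0 0 1]
T6·…·T1 = [3/5 2 0; 11/10 2 0; 0 0 1]
det M = -1; M⁻¹ = [-2 2 0; 11/10 -3/5 0; 0 0 1]
M⁻¹ · (6/5, 13/15)ᵀ = (-2/3, 4/5)ᵀ

p = (-2/3, 4/5)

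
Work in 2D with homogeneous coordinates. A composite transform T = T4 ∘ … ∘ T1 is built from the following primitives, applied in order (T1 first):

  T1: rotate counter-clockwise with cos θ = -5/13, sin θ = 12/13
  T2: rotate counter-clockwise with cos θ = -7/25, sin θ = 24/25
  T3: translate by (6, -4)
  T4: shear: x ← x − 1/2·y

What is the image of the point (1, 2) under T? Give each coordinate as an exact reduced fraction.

T(p) = (622/65, -402/65)

T1 rotate counter-clockwise with cos θ = -5/13, sin θ = 12/13: (1, 2) → (-29/13, 2/13)
T2 rotate counter-clockwise with cos θ = -7/25, sin θ = 24/25: (-29/13, 2/13) → (31/65, -142/65)
T3 translate by (6, -4): (31/65, -142/65) → (421/65, -402/65)
T4 shear: x ← x − 1/2·y: (421/65, -402/65) → (622/65, -402/65)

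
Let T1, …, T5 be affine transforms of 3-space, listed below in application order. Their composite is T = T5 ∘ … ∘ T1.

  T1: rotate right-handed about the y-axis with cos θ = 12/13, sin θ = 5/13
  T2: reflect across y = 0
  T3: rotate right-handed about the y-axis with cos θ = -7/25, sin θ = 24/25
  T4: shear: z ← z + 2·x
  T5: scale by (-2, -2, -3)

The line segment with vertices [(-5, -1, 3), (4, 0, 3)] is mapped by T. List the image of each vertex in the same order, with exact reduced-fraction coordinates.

image vertices: (-3558/325, -2, -12633/325), (114/325, 0, 5214/325)

T1 rotate right-handed about the y-axis with cos θ = 12/13, sin θ = 5/13: (-5, -1, 3) → (-45/13, -1, 61/13); (4, 0, 3) → (63/13, 0, 16/13)
T2 reflect across y = 0: (-45/13, -1, 61/13) → (-45/13, 1, 61/13); (63/13, 0, 16/13) → (63/13, 0, 16/13)
T3 rotate right-handed about the y-axis with cos θ = -7/25, sin θ = 24/25: (-45/13, 1, 61/13) → (1779/325, 1, 653/325); (63/13, 0, 16/13) → (-57/325, 0, -1624/325)
T4 shear: z ← z + 2·x: (1779/325, 1, 653/325) → (1779/325, 1, 4211/325); (-57/325, 0, -1624/325) → (-57/325, 0, -1738/325)
T5 scale by (-2, -2, -3): (1779/325, 1, 4211/325) → (-3558/325, -2, -12633/325); (-57/325, 0, -1738/325) → (114/325, 0, 5214/325)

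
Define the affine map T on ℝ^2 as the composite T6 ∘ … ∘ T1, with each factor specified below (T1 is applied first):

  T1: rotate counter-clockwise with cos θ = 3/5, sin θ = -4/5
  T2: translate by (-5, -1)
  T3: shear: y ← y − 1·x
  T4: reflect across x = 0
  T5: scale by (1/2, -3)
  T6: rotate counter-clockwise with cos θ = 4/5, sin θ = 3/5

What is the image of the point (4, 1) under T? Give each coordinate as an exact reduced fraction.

T(p) = (-63/25, 243/50)

T1 rotate counter-clockwise with cos θ = 3/5, sin θ = -4/5: (4, 1) → (16/5, -13/5)
T2 translate by (-5, -1): (16/5, -13/5) → (-9/5, -18/5)
T3 shear: y ← y − 1·x: (-9/5, -18/5) → (-9/5, -9/5)
T4 reflect across x = 0: (-9/5, -9/5) → (9/5, -9/5)
T5 scale by (1/2, -3): (9/5, -9/5) → (9/10, 27/5)
T6 rotate counter-clockwise with cos θ = 4/5, sin θ = 3/5: (9/10, 27/5) → (-63/25, 243/50)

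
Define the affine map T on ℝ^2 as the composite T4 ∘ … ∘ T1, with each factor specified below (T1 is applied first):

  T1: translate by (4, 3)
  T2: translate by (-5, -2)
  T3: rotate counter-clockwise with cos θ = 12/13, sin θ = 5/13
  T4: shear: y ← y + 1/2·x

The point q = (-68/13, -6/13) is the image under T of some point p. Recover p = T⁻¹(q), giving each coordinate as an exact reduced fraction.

T1 = [1 0 4; 0 1 3; 0 0 1]
T2·T1 = [1 0 -1; 0 1 1; 0 0 1]
T3·…·T1 = [12/13 -5/13 -17/13; 5/13 12/13 7/13; 0 0 1]
T4·…·T1 = [12/13 -5/13 -17/13; 11/13 19/26 -3/26; 0 0 1]
det M = 1; M⁻¹ = [19/26 5/13 1; -11/13 12/13 -1; 0 0 1]
M⁻¹ · (-68/13, -6/13)ᵀ = (-3, 3)ᵀ

p = (-3, 3)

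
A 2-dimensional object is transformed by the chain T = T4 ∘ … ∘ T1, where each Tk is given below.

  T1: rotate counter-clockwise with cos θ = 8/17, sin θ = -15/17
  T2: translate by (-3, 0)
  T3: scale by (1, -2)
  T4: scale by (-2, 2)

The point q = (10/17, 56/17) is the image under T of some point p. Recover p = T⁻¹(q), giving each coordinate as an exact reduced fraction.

p = (2, 2)

T1 = [8/17 15/17 0; -15/17 8/17 0; 0 0 1]
T2·T1 = [8/17 15/17 -3; -15/17 8/17 0; 0 0 1]
T3·…·T1 = [8/17 15/17 -3; 30/17 -16/17 0; 0 0 1]
T4·…·T1 = [-16/17 -30/17 6; 60/17 -32/17 0; 0 0 1]
det M = 8; M⁻¹ = [-4/17 15/68 24/17; -15/34 -2/17 45/17; 0 0 1]
M⁻¹ · (10/17, 56/17)ᵀ = (2, 2)ᵀ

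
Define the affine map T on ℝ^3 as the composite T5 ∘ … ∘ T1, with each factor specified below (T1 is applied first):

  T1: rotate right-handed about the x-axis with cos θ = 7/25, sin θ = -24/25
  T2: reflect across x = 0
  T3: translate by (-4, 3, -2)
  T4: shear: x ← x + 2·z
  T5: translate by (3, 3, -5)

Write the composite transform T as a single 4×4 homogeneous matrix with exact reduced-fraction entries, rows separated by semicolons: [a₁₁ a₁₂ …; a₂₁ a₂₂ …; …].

T1 = [1 0 0 0; 0 7/25 24/25 0; 0 -24/25 7/25 0; 0 0 0 1]
T2·T1 = [-1 0 0 0; 0 7/25 24/25 0; 0 -24/25 7/25 0; 0 0 0 1]
T3·…·T1 = [-1 0 0 -4; 0 7/25 24/25 3; 0 -24/25 7/25 -2; 0 0 0 1]
T4·…·T1 = [-1 -48/25 14/25 -8; 0 7/25 24/25 3; 0 -24/25 7/25 -2; 0 0 0 1]
T5·…·T1 = [-1 -48/25 14/25 -5; 0 7/25 24/25 6; 0 -24/25 7/25 -7; 0 0 0 1]

T = [-1 -48/25 14/25 -5; 0 7/25 24/25 6; 0 -24/25 7/25 -7; 0 0 0 1]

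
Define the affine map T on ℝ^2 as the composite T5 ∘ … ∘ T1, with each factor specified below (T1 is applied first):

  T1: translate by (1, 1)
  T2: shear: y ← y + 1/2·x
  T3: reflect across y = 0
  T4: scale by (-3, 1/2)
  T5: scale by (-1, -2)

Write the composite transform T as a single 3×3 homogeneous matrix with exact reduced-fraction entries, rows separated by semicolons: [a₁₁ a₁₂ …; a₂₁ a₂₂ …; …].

T = [3 0 3; 1/2 1 3/2; 0 0 1]

T1 = [1 0 1; 0 1 1; 0 0 1]
T2·T1 = [1 0 1; 1/2 1 3/2; 0 0 1]
T3·…·T1 = [1 0 1; -1/2 -1 -3/2; 0 0 1]
T4·…·T1 = [-3 0 -3; -1/4 -1/2 -3/4; 0 0 1]
T5·…·T1 = [3 0 3; 1/2 1 3/2; 0 0 1]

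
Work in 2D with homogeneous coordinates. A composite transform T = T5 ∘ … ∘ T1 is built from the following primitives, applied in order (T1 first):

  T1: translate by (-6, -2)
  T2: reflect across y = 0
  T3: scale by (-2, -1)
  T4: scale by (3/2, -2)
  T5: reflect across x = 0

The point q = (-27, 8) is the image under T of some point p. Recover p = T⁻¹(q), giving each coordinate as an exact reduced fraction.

p = (-3, -2)

T1 = [1 0 -6; 0 1 -2; 0 0 1]
T2·T1 = [1 0 -6; 0 -1 2; 0 0 1]
T3·…·T1 = [-2 0 12; 0 1 -2; 0 0 1]
T4·…·T1 = [-3 0 18; 0 -2 4; 0 0 1]
T5·…·T1 = [3 0 -18; 0 -2 4; 0 0 1]
det M = -6; M⁻¹ = [1/3 0 6; 0 -1/2 2; 0 0 1]
M⁻¹ · (-27, 8)ᵀ = (-3, -2)ᵀ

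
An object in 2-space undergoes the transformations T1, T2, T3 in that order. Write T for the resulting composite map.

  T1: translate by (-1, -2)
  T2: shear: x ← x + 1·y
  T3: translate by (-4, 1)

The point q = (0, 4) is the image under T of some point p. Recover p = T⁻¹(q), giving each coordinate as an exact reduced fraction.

T1 = [1 0 -1; 0 1 -2; 0 0 1]
T2·T1 = [1 1 -3; 0 1 -2; 0 0 1]
T3·…·T1 = [1 1 -7; 0 1 -1; 0 0 1]
det M = 1; M⁻¹ = [1 -1 6; 0 1 1; 0 0 1]
M⁻¹ · (0, 4)ᵀ = (2, 5)ᵀ

p = (2, 5)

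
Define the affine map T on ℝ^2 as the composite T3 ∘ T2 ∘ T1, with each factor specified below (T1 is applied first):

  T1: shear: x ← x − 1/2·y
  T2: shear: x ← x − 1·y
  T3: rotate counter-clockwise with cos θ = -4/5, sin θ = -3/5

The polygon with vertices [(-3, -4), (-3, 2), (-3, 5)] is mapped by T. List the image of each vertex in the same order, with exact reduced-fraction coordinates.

image vertices: (-24/5, 7/5), (6, 2), (57/5, 23/10)

T1 shear: x ← x − 1/2·y: (-3, -4) → (-1, -4); (-3, 2) → (-4, 2); (-3, 5) → (-11/2, 5)
T2 shear: x ← x − 1·y: (-1, -4) → (3, -4); (-4, 2) → (-6, 2); (-11/2, 5) → (-21/2, 5)
T3 rotate counter-clockwise with cos θ = -4/5, sin θ = -3/5: (3, -4) → (-24/5, 7/5); (-6, 2) → (6, 2); (-21/2, 5) → (57/5, 23/10)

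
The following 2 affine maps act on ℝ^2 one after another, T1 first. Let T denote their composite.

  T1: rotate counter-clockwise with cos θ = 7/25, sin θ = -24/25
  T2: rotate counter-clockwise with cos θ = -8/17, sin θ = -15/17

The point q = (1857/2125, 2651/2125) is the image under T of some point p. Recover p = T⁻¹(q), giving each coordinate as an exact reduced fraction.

T1 = [7/25 24/25 0; -24/25 7/25 0; 0 0 1]
T2·T1 = [-416/425 -87/425 0; 87/425 -416/425 0; 0 0 1]
det M = 1; M⁻¹ = [-416/425 87/425 0; -87/425 -416/425 0; 0 0 1]
M⁻¹ · (1857/2125, 2651/2125)ᵀ = (-3/5, -7/5)ᵀ

p = (-3/5, -7/5)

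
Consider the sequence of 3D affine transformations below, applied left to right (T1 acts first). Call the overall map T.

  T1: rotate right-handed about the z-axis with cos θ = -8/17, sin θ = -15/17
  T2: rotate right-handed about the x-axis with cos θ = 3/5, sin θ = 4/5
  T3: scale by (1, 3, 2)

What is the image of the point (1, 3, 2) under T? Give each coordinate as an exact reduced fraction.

T1 rotate right-handed about the z-axis with cos θ = -8/17, sin θ = -15/17: (1, 3, 2) → (37/17, -39/17, 2)
T2 rotate right-handed about the x-axis with cos θ = 3/5, sin θ = 4/5: (37/17, -39/17, 2) → (37/17, -253/85, -54/85)
T3 scale by (1, 3, 2): (37/17, -253/85, -54/85) → (37/17, -759/85, -108/85)

T(p) = (37/17, -759/85, -108/85)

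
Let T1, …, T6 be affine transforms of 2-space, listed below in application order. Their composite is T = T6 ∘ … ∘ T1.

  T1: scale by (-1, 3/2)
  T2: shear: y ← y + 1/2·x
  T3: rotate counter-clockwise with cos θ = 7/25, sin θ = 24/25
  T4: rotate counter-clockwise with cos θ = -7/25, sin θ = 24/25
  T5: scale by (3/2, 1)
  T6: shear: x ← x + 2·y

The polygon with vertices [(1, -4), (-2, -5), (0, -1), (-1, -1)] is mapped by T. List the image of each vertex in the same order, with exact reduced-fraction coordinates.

T1 scale by (-1, 3/2): (1, -4) → (-1, -6); (-2, -5) → (2, -15/2); (0, -1) → (0, -3/2); (-1, -1) → (1, -3/2)
T2 shear: y ← y + 1/2·x: (-1, -6) → (-1, -13/2); (2, -15/2) → (2, -13/2); (0, -3/2) → (0, -3/2); (1, -3/2) → (1, -1)
T3 rotate counter-clockwise with cos θ = 7/25, sin θ = 24/25: (-1, -13/2) → (149/25, -139/50); (2, -13/2) → (34/5, 1/10); (0, -3/2) → (36/25, -21/50); (1, -1) → (31/25, 17/25)
T4 rotate counter-clockwise with cos θ = -7/25, sin θ = 24/25: (149/25, -139/50) → (1, 13/2); (34/5, 1/10) → (-2, 13/2); (36/25, -21/50) → (0, 3/2); (31/25, 17/25) → (-1, 1)
T5 scale by (3/2, 1): (1, 13/2) → (3/2, 13/2); (-2, 13/2) → (-3, 13/2); (0, 3/2) → (0, 3/2); (-1, 1) → (-3/2, 1)
T6 shear: x ← x + 2·y: (3/2, 13/2) → (29/2, 13/2); (-3, 13/2) → (10, 13/2); (0, 3/2) → (3, 3/2); (-3/2, 1) → (1/2, 1)

image vertices: (29/2, 13/2), (10, 13/2), (3, 3/2), (1/2, 1)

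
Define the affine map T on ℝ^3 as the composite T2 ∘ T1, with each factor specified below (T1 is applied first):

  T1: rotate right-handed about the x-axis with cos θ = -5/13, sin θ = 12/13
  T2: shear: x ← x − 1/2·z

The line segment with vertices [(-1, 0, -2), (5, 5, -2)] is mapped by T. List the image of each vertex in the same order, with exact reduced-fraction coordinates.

image vertices: (-18/13, 24/13, 10/13), (30/13, -1/13, 70/13)

T1 rotate right-handed about the x-axis with cos θ = -5/13, sin θ = 12/13: (-1, 0, -2) → (-1, 24/13, 10/13); (5, 5, -2) → (5, -1/13, 70/13)
T2 shear: x ← x − 1/2·z: (-1, 24/13, 10/13) → (-18/13, 24/13, 10/13); (5, -1/13, 70/13) → (30/13, -1/13, 70/13)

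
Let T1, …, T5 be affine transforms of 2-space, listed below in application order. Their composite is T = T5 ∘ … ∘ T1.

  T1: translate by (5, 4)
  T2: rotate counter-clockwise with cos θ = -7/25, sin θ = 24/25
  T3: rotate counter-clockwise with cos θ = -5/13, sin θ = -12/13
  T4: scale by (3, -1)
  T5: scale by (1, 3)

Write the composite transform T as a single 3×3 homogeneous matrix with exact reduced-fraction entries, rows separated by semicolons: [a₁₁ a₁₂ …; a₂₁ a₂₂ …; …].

T = [969/325 108/325 5277/325; 108/325 -969/325 -3336/325; 0 0 1]

T1 = [1 0 5; 0 1 4; 0 0 1]
T2·T1 = [-7/25 -24/25 -131/25; 24/25 -7/25 92/25; 0 0 1]
T3·…·T1 = [323/325 36/325 1759/325; -36/325 323/325 1112/325; 0 0 1]
T4·…·T1 = [969/325 108/325 5277/325; 36/325 -323/325 -1112/325; 0 0 1]
T5·…·T1 = [969/325 108/325 5277/325; 108/325 -969/325 -3336/325; 0 0 1]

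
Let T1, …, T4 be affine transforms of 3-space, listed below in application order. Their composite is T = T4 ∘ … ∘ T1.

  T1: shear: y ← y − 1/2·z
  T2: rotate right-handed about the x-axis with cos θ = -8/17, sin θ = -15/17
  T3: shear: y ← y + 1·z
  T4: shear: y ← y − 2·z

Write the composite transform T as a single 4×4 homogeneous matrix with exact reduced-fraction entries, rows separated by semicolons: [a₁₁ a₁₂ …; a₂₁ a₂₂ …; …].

T = [1 0 0 0; 0 7/17 39/34 0; 0 -15/17 -1/34 0; 0 0 0 1]

T1 = [1 0 0 0; 0 1 -1/2 0; 0 0 1 0; 0 0 0 1]
T2·T1 = [1 0 0 0; 0 -8/17 19/17 0; 0 -15/17 -1/34 0; 0 0 0 1]
T3·…·T1 = [1 0 0 0; 0 -23/17 37/34 0; 0 -15/17 -1/34 0; 0 0 0 1]
T4·…·T1 = [1 0 0 0; 0 7/17 39/34 0; 0 -15/17 -1/34 0; 0 0 0 1]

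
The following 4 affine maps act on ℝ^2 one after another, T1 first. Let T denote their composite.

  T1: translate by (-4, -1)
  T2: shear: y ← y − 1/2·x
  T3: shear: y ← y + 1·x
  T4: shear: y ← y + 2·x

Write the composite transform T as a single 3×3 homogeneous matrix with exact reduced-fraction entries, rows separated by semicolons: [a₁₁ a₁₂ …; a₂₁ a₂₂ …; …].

T1 = [1 0 -4; 0 1 -1; 0 0 1]
T2·T1 = [1 0 -4; -1/2 1 1; 0 0 1]
T3·…·T1 = [1 0 -4; 1/2 1 -3; 0 0 1]
T4·…·T1 = [1 0 -4; 5/2 1 -11; 0 0 1]

T = [1 0 -4; 5/2 1 -11; 0 0 1]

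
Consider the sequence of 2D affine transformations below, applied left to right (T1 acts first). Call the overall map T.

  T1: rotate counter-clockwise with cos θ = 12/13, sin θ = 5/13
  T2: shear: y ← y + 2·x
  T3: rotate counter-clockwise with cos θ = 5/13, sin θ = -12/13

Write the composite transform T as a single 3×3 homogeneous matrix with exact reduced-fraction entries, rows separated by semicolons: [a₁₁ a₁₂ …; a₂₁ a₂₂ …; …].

T = [408/169 -1/169 0; 1/169 70/169 0; 0 0 1]

T1 = [12/13 -5/13 0; 5/13 12/13 0; 0 0 1]
T2·T1 = [12/13 -5/13 0; 29/13 2/13 0; 0 0 1]
T3·…·T1 = [408/169 -1/169 0; 1/169 70/169 0; 0 0 1]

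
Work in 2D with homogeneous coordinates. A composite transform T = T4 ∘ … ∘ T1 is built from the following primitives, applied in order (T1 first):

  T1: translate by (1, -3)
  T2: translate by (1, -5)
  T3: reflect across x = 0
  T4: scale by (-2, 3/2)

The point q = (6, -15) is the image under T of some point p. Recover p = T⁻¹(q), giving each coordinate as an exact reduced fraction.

T1 = [1 0 1; 0 1 -3; 0 0 1]
T2·T1 = [1 0 2; 0 1 -8; 0 0 1]
T3·…·T1 = [-1 0 -2; 0 1 -8; 0 0 1]
T4·…·T1 = [2 0 4; 0 3/2 -12; 0 0 1]
det M = 3; M⁻¹ = [1/2 0 -2; 0 2/3 8; 0 0 1]
M⁻¹ · (6, -15)ᵀ = (1, -2)ᵀ

p = (1, -2)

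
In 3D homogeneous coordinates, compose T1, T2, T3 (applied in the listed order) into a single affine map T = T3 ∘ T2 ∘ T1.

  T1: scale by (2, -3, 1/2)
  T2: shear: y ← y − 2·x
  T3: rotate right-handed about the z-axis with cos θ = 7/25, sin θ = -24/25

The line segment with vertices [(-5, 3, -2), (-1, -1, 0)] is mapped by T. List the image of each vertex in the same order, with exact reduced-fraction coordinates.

image vertices: (194/25, 317/25, -1), (154/25, 97/25, 0)

T1 scale by (2, -3, 1/2): (-5, 3, -2) → (-10, -9, -1); (-1, -1, 0) → (-2, 3, 0)
T2 shear: y ← y − 2·x: (-10, -9, -1) → (-10, 11, -1); (-2, 3, 0) → (-2, 7, 0)
T3 rotate right-handed about the z-axis with cos θ = 7/25, sin θ = -24/25: (-10, 11, -1) → (194/25, 317/25, -1); (-2, 7, 0) → (154/25, 97/25, 0)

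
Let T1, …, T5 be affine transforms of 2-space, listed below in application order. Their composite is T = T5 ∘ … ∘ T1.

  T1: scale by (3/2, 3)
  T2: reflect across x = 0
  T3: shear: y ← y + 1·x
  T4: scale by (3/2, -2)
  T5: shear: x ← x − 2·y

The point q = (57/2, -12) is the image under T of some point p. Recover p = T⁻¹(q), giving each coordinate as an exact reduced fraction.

T1 = [3/2 0 0; 0 3 0; 0 0 1]
T2·T1 = [-3/2 0 0; 0 3 0; 0 0 1]
T3·…·T1 = [-3/2 0 0; -3/2 3 0; 0 0 1]
T4·…·T1 = [-9/4 0 0; 3 -6 0; 0 0 1]
T5·…·T1 = [-33/4 12 0; 3 -6 0; 0 0 1]
det M = 27/2; M⁻¹ = [-4/9 -8/9 0; -2/9 -11/18 0; 0 0 1]
M⁻¹ · (57/2, -12)ᵀ = (-2, 1)ᵀ

p = (-2, 1)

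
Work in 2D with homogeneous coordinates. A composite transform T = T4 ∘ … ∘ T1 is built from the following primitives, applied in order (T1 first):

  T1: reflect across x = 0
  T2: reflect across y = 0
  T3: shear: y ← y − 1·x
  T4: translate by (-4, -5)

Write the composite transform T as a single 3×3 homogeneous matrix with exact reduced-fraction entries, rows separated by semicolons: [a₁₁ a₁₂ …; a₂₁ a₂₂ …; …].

T = [-1 0 -4; 1 -1 -5; 0 0 1]

T1 = [-1 0 0; 0 1 0; 0 0 1]
T2·T1 = [-1 0 0; 0 -1 0; 0 0 1]
T3·…·T1 = [-1 0 0; 1 -1 0; 0 0 1]
T4·…·T1 = [-1 0 -4; 1 -1 -5; 0 0 1]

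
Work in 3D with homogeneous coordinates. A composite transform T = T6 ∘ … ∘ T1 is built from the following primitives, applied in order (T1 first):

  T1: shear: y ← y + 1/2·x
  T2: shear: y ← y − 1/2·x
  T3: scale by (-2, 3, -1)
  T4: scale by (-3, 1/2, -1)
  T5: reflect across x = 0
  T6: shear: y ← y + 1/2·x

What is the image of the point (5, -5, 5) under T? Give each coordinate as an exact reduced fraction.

T1 shear: y ← y + 1/2·x: (5, -5, 5) → (5, -5/2, 5)
T2 shear: y ← y − 1/2·x: (5, -5/2, 5) → (5, -5, 5)
T3 scale by (-2, 3, -1): (5, -5, 5) → (-10, -15, -5)
T4 scale by (-3, 1/2, -1): (-10, -15, -5) → (30, -15/2, 5)
T5 reflect across x = 0: (30, -15/2, 5) → (-30, -15/2, 5)
T6 shear: y ← y + 1/2·x: (-30, -15/2, 5) → (-30, -45/2, 5)

T(p) = (-30, -45/2, 5)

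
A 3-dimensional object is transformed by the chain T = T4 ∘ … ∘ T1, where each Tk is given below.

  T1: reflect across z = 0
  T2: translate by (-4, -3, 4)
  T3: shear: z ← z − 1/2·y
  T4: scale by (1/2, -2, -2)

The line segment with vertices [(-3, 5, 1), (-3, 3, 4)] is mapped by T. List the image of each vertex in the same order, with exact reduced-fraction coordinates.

image vertices: (-7/2, -4, -4), (-7/2, 0, 0)

T1 reflect across z = 0: (-3, 5, 1) → (-3, 5, -1); (-3, 3, 4) → (-3, 3, -4)
T2 translate by (-4, -3, 4): (-3, 5, -1) → (-7, 2, 3); (-3, 3, -4) → (-7, 0, 0)
T3 shear: z ← z − 1/2·y: (-7, 2, 3) → (-7, 2, 2); (-7, 0, 0) → (-7, 0, 0)
T4 scale by (1/2, -2, -2): (-7, 2, 2) → (-7/2, -4, -4); (-7, 0, 0) → (-7/2, 0, 0)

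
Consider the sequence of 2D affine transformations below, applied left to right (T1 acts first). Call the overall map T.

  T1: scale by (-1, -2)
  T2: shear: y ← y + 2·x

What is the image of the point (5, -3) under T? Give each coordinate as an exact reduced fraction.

T1 scale by (-1, -2): (5, -3) → (-5, 6)
T2 shear: y ← y + 2·x: (-5, 6) → (-5, -4)

T(p) = (-5, -4)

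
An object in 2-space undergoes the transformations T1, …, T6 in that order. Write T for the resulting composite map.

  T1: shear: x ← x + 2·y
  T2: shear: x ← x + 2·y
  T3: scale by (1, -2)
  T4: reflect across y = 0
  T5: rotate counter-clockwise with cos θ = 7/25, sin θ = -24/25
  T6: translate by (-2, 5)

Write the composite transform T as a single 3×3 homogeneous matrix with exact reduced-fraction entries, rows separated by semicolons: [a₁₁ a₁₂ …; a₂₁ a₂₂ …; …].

T1 = [1 2 0; 0 1 0; 0 0 1]
T2·T1 = [1 4 0; 0 1 0; 0 0 1]
T3·…·T1 = [1 4 0; 0 -2 0; 0 0 1]
T4·…·T1 = [1 4 0; 0 2 0; 0 0 1]
T5·…·T1 = [7/25 76/25 0; -24/25 -82/25 0; 0 0 1]
T6·…·T1 = [7/25 76/25 -2; -24/25 -82/25 5; 0 0 1]

T = [7/25 76/25 -2; -24/25 -82/25 5; 0 0 1]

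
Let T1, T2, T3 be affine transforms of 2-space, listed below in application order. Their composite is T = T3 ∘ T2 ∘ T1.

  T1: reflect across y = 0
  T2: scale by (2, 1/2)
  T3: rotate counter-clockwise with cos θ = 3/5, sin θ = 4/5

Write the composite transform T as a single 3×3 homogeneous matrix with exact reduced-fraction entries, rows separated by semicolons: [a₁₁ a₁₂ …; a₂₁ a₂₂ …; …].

T = [6/5 2/5 0; 8/5 -3/10 0; 0 0 1]

T1 = [1 0 0; 0 -1 0; 0 0 1]
T2·T1 = [2 0 0; 0 -1/2 0; 0 0 1]
T3·…·T1 = [6/5 2/5 0; 8/5 -3/10 0; 0 0 1]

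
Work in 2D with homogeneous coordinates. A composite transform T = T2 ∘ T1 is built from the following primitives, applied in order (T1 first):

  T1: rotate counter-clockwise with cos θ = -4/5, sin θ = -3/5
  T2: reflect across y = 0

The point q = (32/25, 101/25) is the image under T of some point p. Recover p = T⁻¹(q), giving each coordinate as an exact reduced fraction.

T1 = [-4/5 3/5 0; -3/5 -4/5 0; 0 0 1]
T2·T1 = [-4/5 3/5 0; 3/5 4/5 0; 0 0 1]
det M = -1; M⁻¹ = [-4/5 3/5 0; 3/5 4/5 0; 0 0 1]
M⁻¹ · (32/25, 101/25)ᵀ = (7/5, 4)ᵀ

p = (7/5, 4)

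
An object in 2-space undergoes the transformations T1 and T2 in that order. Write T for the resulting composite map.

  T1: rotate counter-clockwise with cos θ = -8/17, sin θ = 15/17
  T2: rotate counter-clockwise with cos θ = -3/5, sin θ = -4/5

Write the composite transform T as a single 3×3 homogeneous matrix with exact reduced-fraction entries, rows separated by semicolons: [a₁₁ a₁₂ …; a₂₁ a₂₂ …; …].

T = [84/85 13/85 0; -13/85 84/85 0; 0 0 1]

T1 = [-8/17 -15/17 0; 15/17 -8/17 0; 0 0 1]
T2·T1 = [84/85 13/85 0; -13/85 84/85 0; 0 0 1]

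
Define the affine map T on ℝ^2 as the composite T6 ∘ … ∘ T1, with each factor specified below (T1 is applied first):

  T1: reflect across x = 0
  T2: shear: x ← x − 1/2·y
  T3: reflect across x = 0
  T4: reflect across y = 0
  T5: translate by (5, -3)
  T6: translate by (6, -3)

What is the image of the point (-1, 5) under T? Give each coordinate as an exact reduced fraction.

T(p) = (25/2, -11)

T1 reflect across x = 0: (-1, 5) → (1, 5)
T2 shear: x ← x − 1/2·y: (1, 5) → (-3/2, 5)
T3 reflect across x = 0: (-3/2, 5) → (3/2, 5)
T4 reflect across y = 0: (3/2, 5) → (3/2, -5)
T5 translate by (5, -3): (3/2, -5) → (13/2, -8)
T6 translate by (6, -3): (13/2, -8) → (25/2, -11)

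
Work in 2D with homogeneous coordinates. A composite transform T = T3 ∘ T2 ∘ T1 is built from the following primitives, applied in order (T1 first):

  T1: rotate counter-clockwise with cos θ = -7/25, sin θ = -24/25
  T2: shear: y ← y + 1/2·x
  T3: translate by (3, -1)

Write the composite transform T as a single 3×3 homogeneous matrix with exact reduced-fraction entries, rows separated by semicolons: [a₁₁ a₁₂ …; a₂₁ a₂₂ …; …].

T1 = [-7/25 24/25 0; -24/25 -7/25 0; 0 0 1]
T2·T1 = [-7/25 24/25 0; -11/10 1/5 0; 0 0 1]
T3·…·T1 = [-7/25 24/25 3; -11/10 1/5 -1; 0 0 1]

T = [-7/25 24/25 3; -11/10 1/5 -1; 0 0 1]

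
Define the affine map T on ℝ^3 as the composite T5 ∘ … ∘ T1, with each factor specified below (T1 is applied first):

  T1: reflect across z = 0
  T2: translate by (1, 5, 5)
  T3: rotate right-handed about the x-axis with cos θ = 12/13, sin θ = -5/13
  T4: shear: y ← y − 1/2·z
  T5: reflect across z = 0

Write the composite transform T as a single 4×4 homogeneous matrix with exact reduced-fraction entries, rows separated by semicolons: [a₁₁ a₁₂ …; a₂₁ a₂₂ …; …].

T1 = [1 0 0 0; 0 1 0 0; 0 0 -1 0; 0 0 0 1]
T2·T1 = [1 0 0 1; 0 1 0 5; 0 0 -1 5; 0 0 0 1]
T3·…·T1 = [1 0 0 1; 0 12/13 -5/13 85/13; 0 -5/13 -12/13 35/13; 0 0 0 1]
T4·…·T1 = [1 0 0 1; 0 29/26 1/13 135/26; 0 -5/13 -12/13 35/13; 0 0 0 1]
T5·…·T1 = [1 0 0 1; 0 29/26 1/13 135/26; 0 5/13 12/13 -35/13; 0 0 0 1]

T = [1 0 0 1; 0 29/26 1/13 135/26; 0 5/13 12/13 -35/13; 0 0 0 1]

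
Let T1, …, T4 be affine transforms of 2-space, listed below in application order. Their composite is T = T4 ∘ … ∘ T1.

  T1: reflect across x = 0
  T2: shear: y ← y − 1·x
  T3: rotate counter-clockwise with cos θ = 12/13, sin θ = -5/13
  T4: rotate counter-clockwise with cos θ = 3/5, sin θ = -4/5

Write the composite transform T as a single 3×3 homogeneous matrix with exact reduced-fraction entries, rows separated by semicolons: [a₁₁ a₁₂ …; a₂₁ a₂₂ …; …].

T1 = [-1 0 0; 0 1 0; 0 0 1]
T2·T1 = [-1 0 0; 1 1 0; 0 0 1]
T3·…·T1 = [-7/13 5/13 0; 17/13 12/13 0; 0 0 1]
T4·…·T1 = [47/65 63/65 0; 79/65 16/65 0; 0 0 1]

T = [47/65 63/65 0; 79/65 16/65 0; 0 0 1]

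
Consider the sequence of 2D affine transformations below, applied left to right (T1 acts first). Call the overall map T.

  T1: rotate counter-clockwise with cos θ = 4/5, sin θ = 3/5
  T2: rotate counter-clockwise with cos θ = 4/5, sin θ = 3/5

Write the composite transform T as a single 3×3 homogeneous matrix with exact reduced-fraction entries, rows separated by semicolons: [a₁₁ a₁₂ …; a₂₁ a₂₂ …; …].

T1 = [4/5 -3/5 0; 3/5 4/5 0; 0 0 1]
T2·T1 = [7/25 -24/25 0; 24/25 7/25 0; 0 0 1]

T = [7/25 -24/25 0; 24/25 7/25 0; 0 0 1]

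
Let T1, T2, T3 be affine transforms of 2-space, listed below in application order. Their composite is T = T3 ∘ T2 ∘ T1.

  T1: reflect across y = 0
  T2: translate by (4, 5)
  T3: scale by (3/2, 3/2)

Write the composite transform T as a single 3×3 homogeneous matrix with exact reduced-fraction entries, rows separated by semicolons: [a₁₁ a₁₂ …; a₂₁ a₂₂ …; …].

T1 = [1 0 0; 0 -1 0; 0 0 1]
T2·T1 = [1 0 4; 0 -1 5; 0 0 1]
T3·…·T1 = [3/2 0 6; 0 -3/2 15/2; 0 0 1]

T = [3/2 0 6; 0 -3/2 15/2; 0 0 1]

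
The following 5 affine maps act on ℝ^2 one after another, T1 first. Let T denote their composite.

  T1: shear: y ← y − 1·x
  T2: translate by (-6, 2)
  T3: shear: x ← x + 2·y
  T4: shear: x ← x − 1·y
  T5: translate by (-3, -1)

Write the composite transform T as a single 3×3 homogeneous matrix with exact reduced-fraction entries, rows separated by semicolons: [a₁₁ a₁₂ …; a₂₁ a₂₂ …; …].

T = [0 1 -7; -1 1 1; 0 0 1]

T1 = [1 0 0; -1 1 0; 0 0 1]
T2·T1 = [1 0 -6; -1 1 2; 0 0 1]
T3·…·T1 = [-1 2 -2; -1 1 2; 0 0 1]
T4·…·T1 = [0 1 -4; -1 1 2; 0 0 1]
T5·…·T1 = [0 1 -7; -1 1 1; 0 0 1]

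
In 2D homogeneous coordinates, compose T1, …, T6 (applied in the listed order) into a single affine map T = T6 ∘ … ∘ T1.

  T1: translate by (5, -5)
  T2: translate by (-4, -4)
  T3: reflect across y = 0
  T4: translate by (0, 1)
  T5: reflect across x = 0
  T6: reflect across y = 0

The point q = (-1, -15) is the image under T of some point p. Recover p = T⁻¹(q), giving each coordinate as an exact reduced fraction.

p = (0, -5)

T1 = [1 0 5; 0 1 -5; 0 0 1]
T2·T1 = [1 0 1; 0 1 -9; 0 0 1]
T3·…·T1 = [1 0 1; 0 -1 9; 0 0 1]
T4·…·T1 = [1 0 1; 0 -1 10; 0 0 1]
T5·…·T1 = [-1 0 -1; 0 -1 10; 0 0 1]
T6·…·T1 = [-1 0 -1; 0 1 -10; 0 0 1]
det M = -1; M⁻¹ = [-1 0 -1; 0 1 10; 0 0 1]
M⁻¹ · (-1, -15)ᵀ = (0, -5)ᵀ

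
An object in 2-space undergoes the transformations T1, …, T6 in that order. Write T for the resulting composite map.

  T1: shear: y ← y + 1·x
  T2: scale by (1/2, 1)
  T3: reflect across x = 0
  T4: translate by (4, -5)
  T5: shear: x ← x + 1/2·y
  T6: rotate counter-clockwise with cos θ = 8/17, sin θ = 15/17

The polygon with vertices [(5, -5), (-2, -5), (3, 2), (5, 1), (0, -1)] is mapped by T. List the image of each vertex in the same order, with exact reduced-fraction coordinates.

image vertices: (67/17, -55/17), (172/17, -111/17), (20/17, 75/34), (1/17, 38/17), (98/17, -33/17)

T1 shear: y ← y + 1·x: (5, -5) → (5, 0); (-2, -5) → (-2, -7); (3, 2) → (3, 5); (5, 1) → (5, 6); (0, -1) → (0, -1)
T2 scale by (1/2, 1): (5, 0) → (5/2, 0); (-2, -7) → (-1, -7); (3, 5) → (3/2, 5); (5, 6) → (5/2, 6); (0, -1) → (0, -1)
T3 reflect across x = 0: (5/2, 0) → (-5/2, 0); (-1, -7) → (1, -7); (3/2, 5) → (-3/2, 5); (5/2, 6) → (-5/2, 6); (0, -1) → (0, -1)
T4 translate by (4, -5): (-5/2, 0) → (3/2, -5); (1, -7) → (5, -12); (-3/2, 5) → (5/2, 0); (-5/2, 6) → (3/2, 1); (0, -1) → (4, -6)
T5 shear: x ← x + 1/2·y: (3/2, -5) → (-1, -5); (5, -12) → (-1, -12); (5/2, 0) → (5/2, 0); (3/2, 1) → (2, 1); (4, -6) → (1, -6)
T6 rotate counter-clockwise with cos θ = 8/17, sin θ = 15/17: (-1, -5) → (67/17, -55/17); (-1, -12) → (172/17, -111/17); (5/2, 0) → (20/17, 75/34); (2, 1) → (1/17, 38/17); (1, -6) → (98/17, -33/17)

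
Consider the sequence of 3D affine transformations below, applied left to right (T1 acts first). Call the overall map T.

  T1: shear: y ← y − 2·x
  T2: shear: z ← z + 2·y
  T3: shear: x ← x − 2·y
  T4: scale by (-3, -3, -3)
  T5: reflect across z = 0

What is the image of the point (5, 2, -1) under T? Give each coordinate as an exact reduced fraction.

T(p) = (-63, 24, -51)

T1 shear: y ← y − 2·x: (5, 2, -1) → (5, -8, -1)
T2 shear: z ← z + 2·y: (5, -8, -1) → (5, -8, -17)
T3 shear: x ← x − 2·y: (5, -8, -17) → (21, -8, -17)
T4 scale by (-3, -3, -3): (21, -8, -17) → (-63, 24, 51)
T5 reflect across z = 0: (-63, 24, 51) → (-63, 24, -51)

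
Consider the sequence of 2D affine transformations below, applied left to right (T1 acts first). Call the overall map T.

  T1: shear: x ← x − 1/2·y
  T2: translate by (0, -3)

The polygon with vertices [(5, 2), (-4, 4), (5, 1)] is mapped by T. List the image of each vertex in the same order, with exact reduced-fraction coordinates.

T1 shear: x ← x − 1/2·y: (5, 2) → (4, 2); (-4, 4) → (-6, 4); (5, 1) → (9/2, 1)
T2 translate by (0, -3): (4, 2) → (4, -1); (-6, 4) → (-6, 1); (9/2, 1) → (9/2, -2)

image vertices: (4, -1), (-6, 1), (9/2, -2)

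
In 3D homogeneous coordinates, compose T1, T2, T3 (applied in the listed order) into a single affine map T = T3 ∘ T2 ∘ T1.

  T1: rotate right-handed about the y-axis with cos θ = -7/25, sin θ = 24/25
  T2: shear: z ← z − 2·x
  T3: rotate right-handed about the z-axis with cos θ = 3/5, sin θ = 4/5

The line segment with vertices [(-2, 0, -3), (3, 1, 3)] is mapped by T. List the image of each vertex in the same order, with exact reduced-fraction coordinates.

image vertices: (-174/125, -232/125, 37/5), (53/125, 279/125, -39/5)

T1 rotate right-handed about the y-axis with cos θ = -7/25, sin θ = 24/25: (-2, 0, -3) → (-58/25, 0, 69/25); (3, 1, 3) → (51/25, 1, -93/25)
T2 shear: z ← z − 2·x: (-58/25, 0, 69/25) → (-58/25, 0, 37/5); (51/25, 1, -93/25) → (51/25, 1, -39/5)
T3 rotate right-handed about the z-axis with cos θ = 3/5, sin θ = 4/5: (-58/25, 0, 37/5) → (-174/125, -232/125, 37/5); (51/25, 1, -39/5) → (53/125, 279/125, -39/5)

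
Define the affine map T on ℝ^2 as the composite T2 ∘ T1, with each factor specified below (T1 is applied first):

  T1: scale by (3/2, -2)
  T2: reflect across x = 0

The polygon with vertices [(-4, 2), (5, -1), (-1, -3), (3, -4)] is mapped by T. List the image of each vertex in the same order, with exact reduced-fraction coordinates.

image vertices: (6, -4), (-15/2, 2), (3/2, 6), (-9/2, 8)

T1 scale by (3/2, -2): (-4, 2) → (-6, -4); (5, -1) → (15/2, 2); (-1, -3) → (-3/2, 6); (3, -4) → (9/2, 8)
T2 reflect across x = 0: (-6, -4) → (6, -4); (15/2, 2) → (-15/2, 2); (-3/2, 6) → (3/2, 6); (9/2, 8) → (-9/2, 8)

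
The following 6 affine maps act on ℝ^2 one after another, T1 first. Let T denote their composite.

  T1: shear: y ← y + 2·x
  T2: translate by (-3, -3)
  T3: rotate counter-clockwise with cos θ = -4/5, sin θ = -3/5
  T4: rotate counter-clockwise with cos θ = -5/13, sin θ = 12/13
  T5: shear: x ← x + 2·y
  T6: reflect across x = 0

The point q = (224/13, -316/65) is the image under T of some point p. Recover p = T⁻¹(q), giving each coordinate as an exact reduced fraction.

p = (-1, -3)

T1 = [1 0 0; 2 1 0; 0 0 1]
T2·T1 = [1 0 -3; 2 1 -3; 0 0 1]
T3·…·T1 = [2/5 3/5 3/5; -11/5 -4/5 21/5; 0 0 1]
T4·…·T1 = [122/65 33/65 -267/65; 79/65 56/65 -69/65; 0 0 1]
T5·…·T1 = [56/13 29/13 -81/13; 79/65 56/65 -69/65; 0 0 1]
T6·…·T1 = [-56/13 -29/13 81/13; 79/65 56/65 -69/65; 0 0 1]
det M = -1; M⁻¹ = [-56/65 -29/13 3; 79/65 56/13 -3; 0 0 1]
M⁻¹ · (224/13, -316/65)ᵀ = (-1, -3)ᵀ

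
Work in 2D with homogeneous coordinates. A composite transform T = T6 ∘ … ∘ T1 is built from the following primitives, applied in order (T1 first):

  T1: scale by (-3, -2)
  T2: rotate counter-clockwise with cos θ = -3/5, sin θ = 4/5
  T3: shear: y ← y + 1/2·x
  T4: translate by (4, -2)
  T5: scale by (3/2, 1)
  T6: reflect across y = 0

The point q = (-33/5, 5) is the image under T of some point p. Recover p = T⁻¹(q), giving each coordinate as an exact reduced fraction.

p = (-2, -3)

T1 = [-3 0 0; 0 -2 0; 0 0 1]
T2·T1 = [9/5 8/5 0; -12/5 6/5 0; 0 0 1]
T3·…·T1 = [9/5 8/5 0; -3/2 2 0; 0 0 1]
T4·…·T1 = [9/5 8/5 4; -3/2 2 -2; 0 0 1]
T5·…·T1 = [27/10 12/5 6; -3/2 2 -2; 0 0 1]
T6·…·T1 = [27/10 12/5 6; 3/2 -2 2; 0 0 1]
det M = -9; M⁻¹ = [2/9 4/15 -28/15; 1/6 -3/10 -2/5; 0 0 1]
M⁻¹ · (-33/5, 5)ᵀ = (-2, -3)ᵀ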